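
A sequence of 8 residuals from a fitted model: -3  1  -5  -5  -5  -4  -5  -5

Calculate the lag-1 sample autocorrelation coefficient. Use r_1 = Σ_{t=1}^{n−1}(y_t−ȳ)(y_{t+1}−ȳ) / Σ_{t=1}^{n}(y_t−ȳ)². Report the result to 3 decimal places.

0.093

Mean ȳ = (-3 + 1 − 5 − 5 − 5 − 4 − 5 − 5)/8 = -3.8750
Deviations from mean: 0.8750, 4.8750, -1.1250, -1.1250, -1.1250, -0.1250, -1.1250, -1.1250
Σ(y_t−ȳ)(y_{t+1}−ȳ) = (4.2656) + (-5.4844) + (1.2656) + (1.2656) + (0.1406) + (0.1406) + (1.2656) = 2.8594
Denominator Σ(y_t−ȳ)² = 30.8750
r_1 = 2.8594 / 30.8750 = 0.093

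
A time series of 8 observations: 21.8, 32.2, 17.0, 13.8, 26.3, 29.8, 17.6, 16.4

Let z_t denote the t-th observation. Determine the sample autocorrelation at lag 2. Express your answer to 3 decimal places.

-0.708

Mean z̄ = (21.8 + 32.2 + 17.0 + 13.8 + 26.3 + 29.8 + 17.6 + 16.4)/8 = 21.8625
Deviations from mean: -0.0625, 10.3375, -4.8625, -8.0625, 4.4375, 7.9375, -4.2625, -5.4625
Σ(z_t−z̄)(z_{t+2}−z̄) = (0.3039) + (-83.3461) + (-21.5773) + (-63.9961) + (-18.9148) + (-43.3586) = -230.8891
Denominator Σ(z_t−z̄)² = 326.2188
r_2 = -230.8891 / 326.2188 = -0.708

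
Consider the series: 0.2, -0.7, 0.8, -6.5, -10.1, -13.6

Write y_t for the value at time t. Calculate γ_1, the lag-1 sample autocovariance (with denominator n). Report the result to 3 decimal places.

Mean ȳ = (0.2 − 0.7 + 0.8 − 6.5 − 10.1 − 13.6)/6 = -4.9833
Σ_{t=1}^{5}(y_t−ȳ)(y_{t+1}−ȳ) = 90.0514
γ_1 = 90.0514 / 6 = 15.009

15.009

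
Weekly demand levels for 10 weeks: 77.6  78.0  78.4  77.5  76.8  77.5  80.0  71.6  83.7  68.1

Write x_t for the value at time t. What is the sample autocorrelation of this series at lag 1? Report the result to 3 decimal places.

-0.647

Mean x̄ = (77.6 + 78.0 + 78.4 + 77.5 + 76.8 + 77.5 + 80.0 + 71.6 + 83.7 + 68.1)/10 = 76.9200
Numerator Σ_{t=1}^{9}(x_t−x̄)(x_{t+1}−x̄) = -107.4164
Denominator Σ(x_t−x̄)² = 166.0560
r_1 = -107.4164 / 166.0560 = -0.647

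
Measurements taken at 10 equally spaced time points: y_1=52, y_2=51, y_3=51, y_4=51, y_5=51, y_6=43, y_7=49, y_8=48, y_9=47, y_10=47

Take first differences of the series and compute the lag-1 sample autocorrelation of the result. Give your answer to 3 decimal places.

First differences Δy: -1, 0, 0, 0, -8, 6, -1, -1, 0
Mean of differences = -0.5556
Numerator Σ(Δy_t−Δȳ)(Δy_{t+1}−Δȳ) = -55.5309
Denominator Σ(Δy_t−Δȳ)² = 100.2222
r_1(Δy) = -55.5309 / 100.2222 = -0.554

-0.554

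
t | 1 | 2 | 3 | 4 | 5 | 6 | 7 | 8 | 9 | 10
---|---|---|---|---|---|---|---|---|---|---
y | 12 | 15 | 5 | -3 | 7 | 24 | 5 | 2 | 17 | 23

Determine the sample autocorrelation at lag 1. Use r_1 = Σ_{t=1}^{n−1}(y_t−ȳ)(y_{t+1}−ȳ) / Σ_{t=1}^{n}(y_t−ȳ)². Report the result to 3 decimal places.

Mean ȳ = (12 + 15 + 5 − 3 + 7 + 24 + 5 + 2 + 17 + 23)/10 = 10.7000
Numerator Σ_{t=1}^{9}(y_t−ȳ)(y_{t+1}−ȳ) = 57.1100
Denominator Σ(y_t−ȳ)² = 730.1000
r_1 = 57.1100 / 730.1000 = 0.078

0.078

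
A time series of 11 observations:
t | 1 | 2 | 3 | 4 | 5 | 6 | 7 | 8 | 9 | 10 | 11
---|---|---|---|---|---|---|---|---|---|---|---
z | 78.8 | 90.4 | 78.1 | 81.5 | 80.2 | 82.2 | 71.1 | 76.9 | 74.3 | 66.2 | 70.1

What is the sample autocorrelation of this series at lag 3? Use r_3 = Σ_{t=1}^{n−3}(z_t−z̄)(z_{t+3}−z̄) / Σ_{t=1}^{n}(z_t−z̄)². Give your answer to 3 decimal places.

0.175

Mean z̄ = (78.8 + 90.4 + 78.1 + 81.5 + 80.2 + 82.2 + 71.1 + 76.9 + 74.3 + 66.2 + 70.1)/11 = 77.2545
Numerator Σ_{t=1}^{8}(z_t−z̄)(z_{t+3}−z̄) = 78.2493
Denominator Σ(z_t−z̄)² = 447.1873
r_3 = 78.2493 / 447.1873 = 0.175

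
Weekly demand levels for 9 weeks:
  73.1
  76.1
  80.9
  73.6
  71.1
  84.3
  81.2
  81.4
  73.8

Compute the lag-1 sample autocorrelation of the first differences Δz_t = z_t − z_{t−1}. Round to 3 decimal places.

First differences Δz: 3.0, 4.8, -7.3, -2.5, 13.2, -3.1, 0.2, -7.6
Mean of differences = 0.0875
Numerator Σ(Δz_t−Δz̄)(Δz_{t+1}−Δz̄) = -78.9214
Denominator Σ(Δz_t−Δz̄)² = 333.1688
r_1(Δz) = -78.9214 / 333.1688 = -0.237

-0.237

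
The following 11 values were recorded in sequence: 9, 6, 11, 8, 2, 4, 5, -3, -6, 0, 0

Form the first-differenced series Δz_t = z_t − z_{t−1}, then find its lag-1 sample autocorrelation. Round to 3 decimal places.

First differences Δz: -3, 5, -3, -6, 2, 1, -8, -3, 6, 0
Mean of differences = -0.9000
Numerator Σ(Δz_t−Δz̄)(Δz_{t+1}−Δz̄) = -30.2100
Denominator Σ(Δz_t−Δz̄)² = 184.9000
r_1(Δz) = -30.2100 / 184.9000 = -0.163

-0.163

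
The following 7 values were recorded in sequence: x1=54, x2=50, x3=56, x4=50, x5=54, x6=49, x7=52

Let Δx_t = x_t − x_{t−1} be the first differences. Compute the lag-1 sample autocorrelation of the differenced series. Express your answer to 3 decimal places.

First differences Δx: -4, 6, -6, 4, -5, 3
Mean of differences = -0.3333
Numerator Σ(Δx_t−Δx̄)(Δx_{t+1}−Δx̄) = -119.4444
Denominator Σ(Δx_t−Δx̄)² = 137.3333
r_1(Δx) = -119.4444 / 137.3333 = -0.870

-0.870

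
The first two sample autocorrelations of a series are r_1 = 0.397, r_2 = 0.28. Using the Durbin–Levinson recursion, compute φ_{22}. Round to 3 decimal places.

φ_{22} = (r_2 − r_1²) / (1 − r_1²)
r_1² = (0.397)² = 0.157609
Numerator = 0.28 − 0.1576 = 0.1224; denominator = 1 − 0.1576 = 0.8424
φ_{22} = 0.1224 / 0.8424 = 0.145

0.145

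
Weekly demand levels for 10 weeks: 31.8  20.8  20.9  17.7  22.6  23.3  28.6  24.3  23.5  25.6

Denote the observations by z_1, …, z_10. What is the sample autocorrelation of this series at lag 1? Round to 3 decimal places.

Mean z̄ = (31.8 + 20.8 + 20.9 + 17.7 + 22.6 + 23.3 + 28.6 + 24.3 + 23.5 + 25.6)/10 = 23.9100
Numerator Σ_{t=1}^{9}(z_t−z̄)(z_{t+1}−z̄) = 10.5649
Denominator Σ(z_t−z̄)² = 146.8090
r_1 = 10.5649 / 146.8090 = 0.072

0.072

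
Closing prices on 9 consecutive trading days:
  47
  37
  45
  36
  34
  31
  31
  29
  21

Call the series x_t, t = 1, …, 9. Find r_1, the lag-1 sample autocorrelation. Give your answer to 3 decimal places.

Mean x̄ = (47 + 37 + 45 + 36 + 34 + 31 + 31 + 29 + 21)/9 = 34.5556
Numerator Σ_{t=1}^{8}(x_t−x̄)(x_{t+1}−x̄) = 179.9136
Denominator Σ(x_t−x̄)² = 512.2222
r_1 = 179.9136 / 512.2222 = 0.351

0.351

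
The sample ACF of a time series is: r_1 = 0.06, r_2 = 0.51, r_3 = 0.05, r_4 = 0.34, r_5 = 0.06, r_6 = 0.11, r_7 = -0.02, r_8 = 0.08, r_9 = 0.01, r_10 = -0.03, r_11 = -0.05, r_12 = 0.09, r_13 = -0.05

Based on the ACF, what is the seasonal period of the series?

2

The largest autocorrelation is r_2 = 0.51, with a weaker echo at lag 4 (0.34); the remaining lags stay at or below 0.11.
The dominant spike at lag 2 indicates a seasonal period of 2.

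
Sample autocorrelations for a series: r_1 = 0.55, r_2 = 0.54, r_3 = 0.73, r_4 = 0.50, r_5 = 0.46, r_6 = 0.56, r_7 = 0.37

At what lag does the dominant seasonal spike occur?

The largest autocorrelation is r_3 = 0.73, with a weaker echo at lag 6 (0.56); the remaining lags stay at or below 0.55. The elevated value at lag 1 (0.55), dropping to 0.54 at lag 2, reflects decaying short-term dependence rather than seasonality.
The dominant spike at lag 3 indicates a seasonal period of 3.

3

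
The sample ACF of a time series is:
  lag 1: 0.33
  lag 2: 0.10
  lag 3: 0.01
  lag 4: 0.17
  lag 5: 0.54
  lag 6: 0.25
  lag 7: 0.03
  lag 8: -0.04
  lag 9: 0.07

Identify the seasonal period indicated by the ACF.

5

The largest autocorrelation is r_5 = 0.54; the remaining lags stay at or below 0.33. The elevated value at lag 1 (0.33), dropping to 0.10 at lag 2, reflects decaying short-term dependence rather than seasonality.
The dominant spike at lag 5 indicates a seasonal period of 5.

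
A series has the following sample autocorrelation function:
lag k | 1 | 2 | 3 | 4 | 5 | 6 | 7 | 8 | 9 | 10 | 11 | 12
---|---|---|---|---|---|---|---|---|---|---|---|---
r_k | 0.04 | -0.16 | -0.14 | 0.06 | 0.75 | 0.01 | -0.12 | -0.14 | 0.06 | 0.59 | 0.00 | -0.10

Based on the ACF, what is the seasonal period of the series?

The largest autocorrelation is r_5 = 0.75, with a weaker echo at lag 10 (0.59); the remaining lags stay at or below 0.06.
The dominant spike at lag 5 indicates a seasonal period of 5.

5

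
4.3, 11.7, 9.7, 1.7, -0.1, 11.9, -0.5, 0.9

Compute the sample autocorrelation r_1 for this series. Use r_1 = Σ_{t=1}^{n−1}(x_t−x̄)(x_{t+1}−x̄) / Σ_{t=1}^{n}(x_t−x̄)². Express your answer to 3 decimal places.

-0.112

Mean x̄ = (4.3 + 11.7 + 9.7 + 1.7 − 0.1 + 11.9 − 0.5 + 0.9)/8 = 4.9500
Σ(x_t−x̄)(x_{t+1}−x̄) = (-4.3875) + (32.0625) + (-15.4375) + (16.4125) + (-35.0975) + (-37.8775) + (22.0725) = -22.2525
Denominator Σ(x_t−x̄)² = 199.0200
r_1 = -22.2525 / 199.0200 = -0.112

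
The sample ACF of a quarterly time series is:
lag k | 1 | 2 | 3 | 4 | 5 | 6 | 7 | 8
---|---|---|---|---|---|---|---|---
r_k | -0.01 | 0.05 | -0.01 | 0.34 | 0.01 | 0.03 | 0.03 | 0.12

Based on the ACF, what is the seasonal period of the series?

4

The largest autocorrelation is r_4 = 0.34; the remaining lags stay at or below 0.12.
The dominant spike at lag 4 indicates a seasonal period of 4.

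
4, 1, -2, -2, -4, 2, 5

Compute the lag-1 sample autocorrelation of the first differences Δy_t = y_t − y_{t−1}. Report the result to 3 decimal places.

0.222

First differences Δy: -3, -3, 0, -2, 6, 3
Mean of differences = 0.1667
Numerator Σ(Δy_t−Δȳ)(Δy_{t+1}−Δȳ) = 14.8056
Denominator Σ(Δy_t−Δȳ)² = 66.8333
r_1(Δy) = 14.8056 / 66.8333 = 0.222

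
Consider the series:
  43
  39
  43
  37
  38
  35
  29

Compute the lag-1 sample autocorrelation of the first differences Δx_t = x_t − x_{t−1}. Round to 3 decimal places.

-0.563

First differences Δx: -4, 4, -6, 1, -3, -6
Mean of differences = -2.3333
Numerator Σ(Δx_t−Δx̄)(Δx_{t+1}−Δx̄) = -45.7778
Denominator Σ(Δx_t−Δx̄)² = 81.3333
r_1(Δx) = -45.7778 / 81.3333 = -0.563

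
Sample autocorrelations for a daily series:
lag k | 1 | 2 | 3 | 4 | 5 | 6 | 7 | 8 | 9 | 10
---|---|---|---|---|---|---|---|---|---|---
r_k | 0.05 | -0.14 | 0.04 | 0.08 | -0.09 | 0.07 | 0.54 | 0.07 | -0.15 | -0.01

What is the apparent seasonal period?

7

The largest autocorrelation is r_7 = 0.54; the remaining lags stay at or below 0.08.
The dominant spike at lag 7 indicates a seasonal period of 7.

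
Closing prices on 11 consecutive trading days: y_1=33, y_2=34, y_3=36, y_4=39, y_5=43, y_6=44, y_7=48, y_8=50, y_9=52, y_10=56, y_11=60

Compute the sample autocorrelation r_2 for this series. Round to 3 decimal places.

Mean ȳ = (33 + 34 + 36 + 39 + 43 + 44 + 48 + 50 + 52 + 56 + 60)/11 = 45.0000
Numerator Σ_{t=1}^{9}(y_t−ȳ)(y_{t+2}−ȳ) = 368.0000
Denominator Σ(y_t−ȳ)² = 816.0000
r_2 = 368.0000 / 816.0000 = 0.451

0.451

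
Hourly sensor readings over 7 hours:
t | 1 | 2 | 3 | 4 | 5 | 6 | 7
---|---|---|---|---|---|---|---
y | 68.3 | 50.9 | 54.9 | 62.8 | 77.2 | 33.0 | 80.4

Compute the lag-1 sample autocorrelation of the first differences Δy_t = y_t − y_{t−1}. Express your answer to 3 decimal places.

-0.551

First differences Δy: -17.4, 4.0, 7.9, 14.4, -44.2, 47.4
Mean of differences = 2.0167
Numerator Σ(Δy_t−Δȳ)(Δy_{t+1}−Δȳ) = -2623.7686
Denominator Σ(Δy_t−Δȳ)² = 4764.5283
r_1(Δy) = -2623.7686 / 4764.5283 = -0.551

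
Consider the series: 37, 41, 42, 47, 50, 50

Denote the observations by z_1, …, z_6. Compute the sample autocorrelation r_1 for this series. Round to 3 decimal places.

0.514

Mean z̄ = (37 + 41 + 42 + 47 + 50 + 50)/6 = 44.5000
Deviations from mean: -7.5000, -3.5000, -2.5000, 2.5000, 5.5000, 5.5000
Σ(z_t−z̄)(z_{t+1}−z̄) = (26.2500) + (8.7500) + (-6.2500) + (13.7500) + (30.2500) = 72.7500
Denominator Σ(z_t−z̄)² = 141.5000
r_1 = 72.7500 / 141.5000 = 0.514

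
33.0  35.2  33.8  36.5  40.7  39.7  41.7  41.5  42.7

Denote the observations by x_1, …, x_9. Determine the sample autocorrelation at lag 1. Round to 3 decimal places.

0.611

Mean x̄ = (33.0 + 35.2 + 33.8 + 36.5 + 40.7 + 39.7 + 41.7 + 41.5 + 42.7)/9 = 38.3111
Numerator Σ_{t=1}^{8}(x_t−x̄)(x_{t+1}−x̄) = 67.2288
Denominator Σ(x_t−x̄)² = 110.0689
r_1 = 67.2288 / 110.0689 = 0.611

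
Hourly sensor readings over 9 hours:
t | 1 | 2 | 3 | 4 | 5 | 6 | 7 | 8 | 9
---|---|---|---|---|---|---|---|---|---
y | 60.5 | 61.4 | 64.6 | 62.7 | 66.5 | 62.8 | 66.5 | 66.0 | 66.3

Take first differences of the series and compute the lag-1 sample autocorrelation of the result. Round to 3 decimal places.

First differences Δy: 0.9, 3.2, -1.9, 3.8, -3.7, 3.7, -0.5, 0.3
Mean of differences = 0.7250
Numerator Σ(Δy_t−Δȳ)(Δy_{t+1}−Δȳ) = -44.0306
Denominator Σ(Δy_t−Δȳ)² = 52.6150
r_1(Δy) = -44.0306 / 52.6150 = -0.837

-0.837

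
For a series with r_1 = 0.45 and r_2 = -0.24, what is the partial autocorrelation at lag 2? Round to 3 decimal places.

φ_{22} = (r_2 − r_1²) / (1 − r_1²)
r_1² = (0.45)² = 0.2025
Numerator = -0.24 − 0.2025 = -0.4425; denominator = 1 − 0.2025 = 0.7975
φ_{22} = -0.4425 / 0.7975 = -0.555

-0.555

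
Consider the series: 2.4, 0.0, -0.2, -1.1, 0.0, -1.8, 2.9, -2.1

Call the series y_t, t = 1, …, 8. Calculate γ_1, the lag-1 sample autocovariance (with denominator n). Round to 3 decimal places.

Mean ȳ = (2.4 + 0.0 − 0.2 − 1.1 + 0.0 − 1.8 + 2.9 − 2.1)/8 = 0.0125
Σ_{t=1}^{7}(y_t−ȳ)(y_{t+1}−ȳ) = -11.0877
γ_1 = -11.0877 / 8 = -1.386

-1.386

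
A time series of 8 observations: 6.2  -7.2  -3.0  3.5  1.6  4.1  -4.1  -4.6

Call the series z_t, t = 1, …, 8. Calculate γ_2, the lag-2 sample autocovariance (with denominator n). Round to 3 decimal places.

-7.168

Mean z̄ = (6.2 − 7.2 − 3.0 + 3.5 + 1.6 + 4.1 − 4.1 − 4.6)/8 = -0.4375
Σ_{t=1}^{6}(z_t−z̄)(z_{t+2}−z̄) = -57.3403
γ_2 = -57.3403 / 8 = -7.168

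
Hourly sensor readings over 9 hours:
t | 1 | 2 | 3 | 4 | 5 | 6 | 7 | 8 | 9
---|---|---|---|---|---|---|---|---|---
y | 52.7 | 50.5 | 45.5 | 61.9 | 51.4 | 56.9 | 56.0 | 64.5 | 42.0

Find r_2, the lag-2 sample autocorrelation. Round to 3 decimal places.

0.072

Mean ȳ = (52.7 + 50.5 + 45.5 + 61.9 + 51.4 + 56.9 + 56.0 + 64.5 + 42.0)/9 = 53.4889
Σ(y_t−ȳ)(y_{t+2}−ȳ) = (6.3023) + (-25.1399) + (16.6879) + (28.6912) + (-5.2454) + (37.5601) + (-28.8499) = 30.0064
Denominator Σ(y_t−ȳ)² = 419.6689
r_2 = 30.0064 / 419.6689 = 0.072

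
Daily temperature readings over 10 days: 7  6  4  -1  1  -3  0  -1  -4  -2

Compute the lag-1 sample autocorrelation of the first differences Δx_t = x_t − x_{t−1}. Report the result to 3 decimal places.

First differences Δx: -1, -2, -5, 2, -4, 3, -1, -3, 2
Mean of differences = -1.0000
Numerator Σ(Δx_t−Δx̄)(Δx_{t+1}−Δx̄) = -35.0000
Denominator Σ(Δx_t−Δx̄)² = 64.0000
r_1(Δx) = -35.0000 / 64.0000 = -0.547

-0.547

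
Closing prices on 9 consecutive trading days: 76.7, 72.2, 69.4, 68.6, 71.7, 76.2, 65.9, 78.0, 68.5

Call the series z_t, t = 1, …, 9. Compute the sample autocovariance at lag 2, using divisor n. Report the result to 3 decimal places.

Mean z̄ = (76.7 + 72.2 + 69.4 + 68.6 + 71.7 + 76.2 + 65.9 + 78.0 + 68.5)/9 = 71.9111
Σ_{t=1}^{7}(z_t−z̄)(z_{t+2}−z̄) = 21.2353
γ_2 = 21.2353 / 9 = 2.359

2.359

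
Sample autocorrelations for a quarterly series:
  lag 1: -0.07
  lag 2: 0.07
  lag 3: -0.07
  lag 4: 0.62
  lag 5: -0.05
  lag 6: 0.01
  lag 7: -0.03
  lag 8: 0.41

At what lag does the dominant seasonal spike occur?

The largest autocorrelation is r_4 = 0.62, with a weaker echo at lag 8 (0.41); the remaining lags stay at or below 0.07.
The dominant spike at lag 4 indicates a seasonal period of 4.

4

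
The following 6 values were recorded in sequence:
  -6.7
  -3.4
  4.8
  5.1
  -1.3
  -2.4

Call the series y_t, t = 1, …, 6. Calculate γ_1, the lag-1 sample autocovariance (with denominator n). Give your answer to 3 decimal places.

5.065

Mean ȳ = (-6.7 − 3.4 + 4.8 + 5.1 − 1.3 − 2.4)/6 = -0.6500
Σ_{t=1}^{5}(y_t−ȳ)(y_{t+1}−ȳ) = 30.3875
γ_1 = 30.3875 / 6 = 5.065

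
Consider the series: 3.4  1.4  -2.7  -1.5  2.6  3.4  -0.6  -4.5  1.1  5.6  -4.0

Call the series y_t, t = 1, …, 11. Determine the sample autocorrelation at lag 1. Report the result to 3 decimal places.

Mean ȳ = (3.4 + 1.4 − 2.7 − 1.5 + 2.6 + 3.4 − 0.6 − 4.5 + 1.1 + 5.6 − 4.0)/11 = 0.3818
Numerator Σ_{t=1}^{10}(y_t−ȳ)(y_{t+1}−ȳ) = -12.5385
Denominator Σ(y_t−ȳ)² = 108.9564
r_1 = -12.5385 / 108.9564 = -0.115

-0.115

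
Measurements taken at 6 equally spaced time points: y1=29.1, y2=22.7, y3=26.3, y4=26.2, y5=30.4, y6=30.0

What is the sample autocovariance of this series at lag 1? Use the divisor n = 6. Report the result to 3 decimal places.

0.483

Mean ȳ = (29.1 + 22.7 + 26.3 + 26.2 + 30.4 + 30.0)/6 = 27.4500
Σ_{t=1}^{5}(y_t−ȳ)(y_{t+1}−ȳ) = 2.8975
γ_1 = 2.8975 / 6 = 0.483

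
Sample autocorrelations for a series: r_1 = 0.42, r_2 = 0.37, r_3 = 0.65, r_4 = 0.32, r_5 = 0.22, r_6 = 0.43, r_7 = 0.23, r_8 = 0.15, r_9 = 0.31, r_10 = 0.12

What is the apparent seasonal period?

3

The largest autocorrelation is r_3 = 0.65, with a weaker echo at lag 6 (0.43); the remaining lags stay at or below 0.42. The elevated value at lag 1 (0.42), dropping to 0.37 at lag 2, reflects decaying short-term dependence rather than seasonality.
The dominant spike at lag 3 indicates a seasonal period of 3.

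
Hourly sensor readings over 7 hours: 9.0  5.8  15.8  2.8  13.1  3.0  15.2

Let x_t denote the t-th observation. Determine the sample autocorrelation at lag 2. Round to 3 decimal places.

Mean x̄ = (9.0 + 5.8 + 15.8 + 2.8 + 13.1 + 3.0 + 15.2)/7 = 9.2429
Deviations from mean: -0.2429, -3.4429, 6.5571, -6.4429, 3.8571, -6.2429, 5.9571
Σ(x_t−x̄)(x_{t+2}−x̄) = (-1.5924) + (22.1818) + (25.2918) + (40.2218) + (22.9776) = 109.0806
Denominator Σ(x_t−x̄)² = 185.7571
r_2 = 109.0806 / 185.7571 = 0.587

0.587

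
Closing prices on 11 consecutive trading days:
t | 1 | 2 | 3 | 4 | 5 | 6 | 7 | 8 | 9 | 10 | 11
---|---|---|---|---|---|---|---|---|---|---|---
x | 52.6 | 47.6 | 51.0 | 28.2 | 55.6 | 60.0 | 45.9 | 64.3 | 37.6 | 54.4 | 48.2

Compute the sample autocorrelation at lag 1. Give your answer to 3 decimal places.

-0.432

Mean x̄ = (52.6 + 47.6 + 51.0 + 28.2 + 55.6 + 60.0 + 45.9 + 64.3 + 37.6 + 54.4 + 48.2)/11 = 49.5818
Numerator Σ_{t=1}^{10}(x_t−x̄)(x_{t+1}−x̄) = -438.3831
Denominator Σ(x_t−x̄)² = 1015.8564
r_1 = -438.3831 / 1015.8564 = -0.432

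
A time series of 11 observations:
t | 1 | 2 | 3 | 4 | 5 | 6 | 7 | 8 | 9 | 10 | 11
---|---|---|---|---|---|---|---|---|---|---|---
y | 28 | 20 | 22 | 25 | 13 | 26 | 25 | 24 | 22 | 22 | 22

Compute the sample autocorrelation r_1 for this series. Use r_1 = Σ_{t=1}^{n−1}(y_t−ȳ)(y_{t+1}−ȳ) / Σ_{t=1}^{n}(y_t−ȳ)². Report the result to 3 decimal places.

Mean ȳ = (28 + 20 + 22 + 25 + 13 + 26 + 25 + 24 + 22 + 22 + 22)/11 = 22.6364
Numerator Σ_{t=1}^{10}(y_t−ȳ)(y_{t+1}−ȳ) = -58.0413
Denominator Σ(y_t−ȳ)² = 154.5455
r_1 = -58.0413 / 154.5455 = -0.376

-0.376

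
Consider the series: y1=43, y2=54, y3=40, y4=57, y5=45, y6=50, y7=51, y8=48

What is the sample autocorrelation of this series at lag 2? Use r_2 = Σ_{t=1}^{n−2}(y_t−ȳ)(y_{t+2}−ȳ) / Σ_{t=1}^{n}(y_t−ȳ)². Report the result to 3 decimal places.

Mean ȳ = (43 + 54 + 40 + 57 + 45 + 50 + 51 + 48)/8 = 48.5000
Deviations from mean: -5.5000, 5.5000, -8.5000, 8.5000, -3.5000, 1.5000, 2.5000, -0.5000
Σ(y_t−ȳ)(y_{t+2}−ȳ) = (46.7500) + (46.7500) + (29.7500) + (12.7500) + (-8.7500) + (-0.7500) = 126.5000
Denominator Σ(y_t−ȳ)² = 226.0000
r_2 = 126.5000 / 226.0000 = 0.560

0.560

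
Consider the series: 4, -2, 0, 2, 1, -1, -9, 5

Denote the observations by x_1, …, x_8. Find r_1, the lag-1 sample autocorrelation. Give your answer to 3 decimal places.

-0.326

Mean x̄ = (4 − 2 + 0 + 2 + 1 − 1 − 9 + 5)/8 = 0.0000
Deviations from mean: 4.0000, -2.0000, 0.0000, 2.0000, 1.0000, -1.0000, -9.0000, 5.0000
Σ(x_t−x̄)(x_{t+1}−x̄) = (-8.0000) + (0.0000) + (0.0000) + (2.0000) + (-1.0000) + (9.0000) + (-45.0000) = -43.0000
Denominator Σ(x_t−x̄)² = 132.0000
r_1 = -43.0000 / 132.0000 = -0.326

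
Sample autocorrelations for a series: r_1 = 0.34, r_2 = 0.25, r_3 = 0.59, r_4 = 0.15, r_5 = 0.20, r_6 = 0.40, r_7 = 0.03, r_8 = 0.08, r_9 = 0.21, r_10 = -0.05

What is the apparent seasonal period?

The largest autocorrelation is r_3 = 0.59, with a weaker echo at lag 6 (0.40); the remaining lags stay at or below 0.34. The elevated value at lag 1 (0.34), dropping to 0.25 at lag 2, reflects decaying short-term dependence rather than seasonality.
The dominant spike at lag 3 indicates a seasonal period of 3.

3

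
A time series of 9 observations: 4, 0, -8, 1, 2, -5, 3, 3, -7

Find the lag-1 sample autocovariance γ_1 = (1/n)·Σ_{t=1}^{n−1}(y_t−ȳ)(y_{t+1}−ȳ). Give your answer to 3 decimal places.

-5.191

Mean ȳ = (4 + 0 − 8 + 1 + 2 − 5 + 3 + 3 − 7)/9 = -0.7778
Σ_{t=1}^{8}(y_t−ȳ)(y_{t+1}−ȳ) = -46.7160
γ_1 = -46.7160 / 9 = -5.191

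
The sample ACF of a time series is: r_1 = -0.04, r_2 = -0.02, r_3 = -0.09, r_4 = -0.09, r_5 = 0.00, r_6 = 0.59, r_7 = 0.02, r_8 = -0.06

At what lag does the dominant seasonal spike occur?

6

The largest autocorrelation is r_6 = 0.59; the remaining lags stay at or below 0.02.
The dominant spike at lag 6 indicates a seasonal period of 6.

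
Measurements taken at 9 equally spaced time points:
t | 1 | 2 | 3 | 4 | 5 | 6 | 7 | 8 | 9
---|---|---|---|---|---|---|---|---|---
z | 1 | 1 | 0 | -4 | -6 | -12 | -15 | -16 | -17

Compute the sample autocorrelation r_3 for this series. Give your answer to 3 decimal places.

0.028

Mean z̄ = (1 + 1 + 0 − 4 − 6 − 12 − 15 − 16 − 17)/9 = -7.5556
Σ(z_t−z̄)(z_{t+3}−z̄) = (30.4198) + (13.3086) + (-33.5802) + (-26.4691) + (-13.1358) + (41.9753) = 12.5185
Denominator Σ(z_t−z̄)² = 454.2222
r_3 = 12.5185 / 454.2222 = 0.028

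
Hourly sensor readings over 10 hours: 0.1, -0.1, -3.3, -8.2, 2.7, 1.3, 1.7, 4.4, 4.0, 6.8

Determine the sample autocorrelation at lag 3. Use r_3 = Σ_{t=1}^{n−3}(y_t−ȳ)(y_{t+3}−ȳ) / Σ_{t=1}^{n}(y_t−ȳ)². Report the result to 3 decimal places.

Mean ȳ = (0.1 − 0.1 − 3.3 − 8.2 + 2.7 + 1.3 + 1.7 + 4.4 + 4.0 + 6.8)/10 = 0.9400
Σ(y_t−ȳ)(y_{t+3}−ȳ) = (7.6776) + (-1.8304) + (-1.5264) + (-6.9464) + (6.0896) + (1.1016) + (4.4536) = 9.0192
Denominator Σ(y_t−ȳ)² = 162.7840
r_3 = 9.0192 / 162.7840 = 0.055

0.055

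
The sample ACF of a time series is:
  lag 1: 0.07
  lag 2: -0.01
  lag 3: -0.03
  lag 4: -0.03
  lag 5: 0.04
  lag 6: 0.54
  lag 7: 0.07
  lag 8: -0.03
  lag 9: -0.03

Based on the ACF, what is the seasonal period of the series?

6

The largest autocorrelation is r_6 = 0.54; the remaining lags stay at or below 0.07.
The dominant spike at lag 6 indicates a seasonal period of 6.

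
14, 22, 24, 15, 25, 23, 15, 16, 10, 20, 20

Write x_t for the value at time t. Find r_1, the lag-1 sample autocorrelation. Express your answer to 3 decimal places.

Mean x̄ = (14 + 22 + 24 + 15 + 25 + 23 + 15 + 16 + 10 + 20 + 20)/11 = 18.5455
Numerator Σ_{t=1}^{10}(x_t−x̄)(x_{t+1}−x̄) = -5.6612
Denominator Σ(x_t−x̄)² = 232.7273
r_1 = -5.6612 / 232.7273 = -0.024

-0.024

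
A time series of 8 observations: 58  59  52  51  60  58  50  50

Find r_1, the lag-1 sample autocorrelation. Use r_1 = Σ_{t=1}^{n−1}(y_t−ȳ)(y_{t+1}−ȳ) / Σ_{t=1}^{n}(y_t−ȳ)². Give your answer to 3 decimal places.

0.127

Mean ȳ = (58 + 59 + 52 + 51 + 60 + 58 + 50 + 50)/8 = 54.7500
Deviations from mean: 3.2500, 4.2500, -2.7500, -3.7500, 5.2500, 3.2500, -4.7500, -4.7500
Σ(y_t−ȳ)(y_{t+1}−ȳ) = (13.8125) + (-11.6875) + (10.3125) + (-19.6875) + (17.0625) + (-15.4375) + (22.5625) = 16.9375
Denominator Σ(y_t−ȳ)² = 133.5000
r_1 = 16.9375 / 133.5000 = 0.127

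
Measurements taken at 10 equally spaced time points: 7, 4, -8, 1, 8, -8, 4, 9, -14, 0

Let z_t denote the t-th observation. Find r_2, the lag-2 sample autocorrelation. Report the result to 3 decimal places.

Mean z̄ = (7 + 4 − 8 + 1 + 8 − 8 + 4 + 9 − 14 + 0)/10 = 0.3000
Numerator Σ_{t=1}^{8}(z_t−z̄)(z_{t+2}−z̄) = -221.9800
Denominator Σ(z_t−z̄)² = 550.1000
r_2 = -221.9800 / 550.1000 = -0.404

-0.404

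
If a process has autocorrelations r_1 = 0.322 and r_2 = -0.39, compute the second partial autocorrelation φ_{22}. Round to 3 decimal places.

φ_{22} = (r_2 − r_1²) / (1 − r_1²)
r_1² = (0.322)² = 0.103684
Numerator = -0.39 − 0.1037 = -0.4937; denominator = 1 − 0.1037 = 0.8963
φ_{22} = -0.4937 / 0.8963 = -0.551

-0.551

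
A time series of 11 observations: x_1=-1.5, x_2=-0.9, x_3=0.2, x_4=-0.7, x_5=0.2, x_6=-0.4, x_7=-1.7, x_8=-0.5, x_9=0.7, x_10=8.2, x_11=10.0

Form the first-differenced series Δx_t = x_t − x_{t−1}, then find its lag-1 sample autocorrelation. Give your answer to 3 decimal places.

First differences Δx: 0.6, 1.1, -0.9, 0.9, -0.6, -1.3, 1.2, 1.2, 7.5, 1.8
Mean of differences = 1.1500
Numerator Σ(Δx_t−Δx̄)(Δx_{t+1}−Δx̄) = 9.6925
Denominator Σ(Δx_t−Δx̄)² = 54.3850
r_1(Δx) = 9.6925 / 54.3850 = 0.178

0.178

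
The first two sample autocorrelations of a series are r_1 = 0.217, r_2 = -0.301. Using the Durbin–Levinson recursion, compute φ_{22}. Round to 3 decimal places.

φ_{22} = (r_2 − r_1²) / (1 − r_1²)
r_1² = (0.217)² = 0.047089
Numerator = -0.301 − 0.0471 = -0.3481; denominator = 1 − 0.0471 = 0.9529
φ_{22} = -0.3481 / 0.9529 = -0.365

-0.365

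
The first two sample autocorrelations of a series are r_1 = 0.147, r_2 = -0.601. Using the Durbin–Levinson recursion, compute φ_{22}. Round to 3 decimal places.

φ_{22} = (r_2 − r_1²) / (1 − r_1²)
r_1² = (0.147)² = 0.021609
Numerator = -0.601 − 0.0216 = -0.6226; denominator = 1 − 0.0216 = 0.9784
φ_{22} = -0.6226 / 0.9784 = -0.636

-0.636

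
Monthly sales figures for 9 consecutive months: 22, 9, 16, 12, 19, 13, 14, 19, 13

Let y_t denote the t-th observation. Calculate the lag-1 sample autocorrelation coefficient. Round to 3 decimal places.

-0.593

Mean ȳ = (22 + 9 + 16 + 12 + 19 + 13 + 14 + 19 + 13)/9 = 15.2222
Numerator Σ_{t=1}^{8}(y_t−ȳ)(y_{t+1}−ȳ) = -80.3827
Denominator Σ(y_t−ȳ)² = 135.5556
r_1 = -80.3827 / 135.5556 = -0.593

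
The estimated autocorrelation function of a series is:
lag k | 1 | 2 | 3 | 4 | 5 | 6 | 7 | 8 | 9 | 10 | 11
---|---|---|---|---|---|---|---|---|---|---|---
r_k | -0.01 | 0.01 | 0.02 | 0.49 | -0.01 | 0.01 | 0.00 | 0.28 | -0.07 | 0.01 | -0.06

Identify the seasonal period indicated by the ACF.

The largest autocorrelation is r_4 = 0.49, with a weaker echo at lag 8 (0.28); the remaining lags stay at or below 0.02.
The dominant spike at lag 4 indicates a seasonal period of 4.

4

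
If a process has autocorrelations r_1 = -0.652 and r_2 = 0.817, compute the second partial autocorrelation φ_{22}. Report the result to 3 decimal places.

φ_{22} = (r_2 − r_1²) / (1 − r_1²)
r_1² = (-0.652)² = 0.425104
Numerator = 0.817 − 0.4251 = 0.3919; denominator = 1 − 0.4251 = 0.5749
φ_{22} = 0.3919 / 0.5749 = 0.682

0.682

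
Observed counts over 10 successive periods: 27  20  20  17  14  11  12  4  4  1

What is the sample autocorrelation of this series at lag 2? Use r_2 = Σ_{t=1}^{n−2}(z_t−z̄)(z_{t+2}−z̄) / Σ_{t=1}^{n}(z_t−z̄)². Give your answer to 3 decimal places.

Mean z̄ = (27 + 20 + 20 + 17 + 14 + 11 + 12 + 4 + 4 + 1)/10 = 13.0000
Numerator Σ_{t=1}^{8}(z_t−z̄)(z_{t+2}−z̄) = 259.0000
Denominator Σ(z_t−z̄)² = 622.0000
r_2 = 259.0000 / 622.0000 = 0.416

0.416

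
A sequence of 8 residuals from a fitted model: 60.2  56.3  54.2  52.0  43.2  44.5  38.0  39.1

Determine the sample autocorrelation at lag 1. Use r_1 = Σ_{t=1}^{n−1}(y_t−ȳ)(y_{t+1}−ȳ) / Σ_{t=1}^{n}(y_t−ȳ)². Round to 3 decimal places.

Mean ȳ = (60.2 + 56.3 + 54.2 + 52.0 + 43.2 + 44.5 + 38.0 + 39.1)/8 = 48.4375
Deviations from mean: 11.7625, 7.8625, 5.7625, 3.5625, -5.2375, -3.9375, -10.4375, -9.3375
Σ(y_t−ȳ)(y_{t+1}−ȳ) = (92.4827) + (45.3077) + (20.5289) + (-18.6586) + (20.6227) + (41.0977) + (97.4602) = 298.8411
Denominator Σ(y_t−ȳ)² = 485.1388
r_1 = 298.8411 / 485.1388 = 0.616

0.616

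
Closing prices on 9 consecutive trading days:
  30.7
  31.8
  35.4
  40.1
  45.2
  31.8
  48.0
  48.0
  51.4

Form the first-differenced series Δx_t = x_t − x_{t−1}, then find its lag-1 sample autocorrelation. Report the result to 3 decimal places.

First differences Δx: 1.1, 3.6, 4.7, 5.1, -13.4, 16.2, 0.0, 3.4
Mean of differences = 2.5875
Numerator Σ(Δx_t−Δx̄)(Δx_{t+1}−Δx̄) = -289.1827
Denominator Σ(Δx_t−Δx̄)² = 462.2688
r_1(Δx) = -289.1827 / 462.2688 = -0.626

-0.626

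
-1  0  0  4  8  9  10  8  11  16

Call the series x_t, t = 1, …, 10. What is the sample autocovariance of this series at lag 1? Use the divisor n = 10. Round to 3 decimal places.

Mean x̄ = (-1 + 0 + 0 + 4 + 8 + 9 + 10 + 8 + 11 + 16)/10 = 6.5000
Σ_{t=1}^{9}(x_t−x̄)(x_{t+1}−x̄) = 170.7500
γ_1 = 170.7500 / 10 = 17.075

17.075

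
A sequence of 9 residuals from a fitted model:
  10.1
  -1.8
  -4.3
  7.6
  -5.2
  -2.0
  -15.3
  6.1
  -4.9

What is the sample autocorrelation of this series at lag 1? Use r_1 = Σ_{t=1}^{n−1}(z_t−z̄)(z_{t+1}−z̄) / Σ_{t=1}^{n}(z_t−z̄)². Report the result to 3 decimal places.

-0.366

Mean z̄ = (10.1 − 1.8 − 4.3 + 7.6 − 5.2 − 2.0 − 15.3 + 6.1 − 4.9)/9 = -1.0778
Numerator Σ_{t=1}^{8}(z_t−z̄)(z_{t+1}−z̄) = -182.0805
Denominator Σ(z_t−z̄)² = 497.3956
r_1 = -182.0805 / 497.3956 = -0.366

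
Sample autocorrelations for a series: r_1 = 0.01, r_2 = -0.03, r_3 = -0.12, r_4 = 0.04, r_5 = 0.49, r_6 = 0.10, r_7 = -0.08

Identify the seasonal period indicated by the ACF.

The largest autocorrelation is r_5 = 0.49; the remaining lags stay at or below 0.10.
The dominant spike at lag 5 indicates a seasonal period of 5.

5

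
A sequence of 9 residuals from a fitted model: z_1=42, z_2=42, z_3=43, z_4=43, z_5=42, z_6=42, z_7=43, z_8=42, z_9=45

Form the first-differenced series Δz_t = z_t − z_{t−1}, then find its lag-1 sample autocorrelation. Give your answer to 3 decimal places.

-0.349

First differences Δz: 0, 1, 0, -1, 0, 1, -1, 3
Mean of differences = 0.3750
Numerator Σ(Δz_t−Δz̄)(Δz_{t+1}−Δz̄) = -4.1406
Denominator Σ(Δz_t−Δz̄)² = 11.8750
r_1(Δz) = -4.1406 / 11.8750 = -0.349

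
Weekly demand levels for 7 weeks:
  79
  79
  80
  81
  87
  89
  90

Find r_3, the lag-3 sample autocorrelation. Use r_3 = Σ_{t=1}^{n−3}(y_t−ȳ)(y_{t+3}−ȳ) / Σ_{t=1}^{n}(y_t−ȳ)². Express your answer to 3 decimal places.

Mean ȳ = (79 + 79 + 80 + 81 + 87 + 89 + 90)/7 = 83.5714
Numerator Σ_{t=1}^{4}(y_t−ȳ)(y_{t+3}−ȳ) = -39.8367
Denominator Σ(y_t−ȳ)² = 143.7143
r_3 = -39.8367 / 143.7143 = -0.277

-0.277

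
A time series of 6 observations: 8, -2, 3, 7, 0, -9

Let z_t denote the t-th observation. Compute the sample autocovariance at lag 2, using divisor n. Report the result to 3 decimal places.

Mean z̄ = (8 − 2 + 3 + 7 + 0 − 9)/6 = 1.1667
Deviations: 6.8333, -3.1667, 1.8333, 5.8333, -1.1667, -10.1667
Σ_{t=1}^{4}(z_t−z̄)(z_{t+2}−z̄) = -67.3889
γ_2 = -67.3889 / 6 = -11.231

-11.231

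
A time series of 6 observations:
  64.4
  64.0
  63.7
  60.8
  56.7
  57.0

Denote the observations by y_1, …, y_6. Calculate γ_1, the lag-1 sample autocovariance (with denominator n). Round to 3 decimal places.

5.948

Mean ȳ = (64.4 + 64.0 + 63.7 + 60.8 + 56.7 + 57.0)/6 = 61.1000
Σ_{t=1}^{5}(y_t−ȳ)(y_{t+1}−ȳ) = 35.6900
γ_1 = 35.6900 / 6 = 5.948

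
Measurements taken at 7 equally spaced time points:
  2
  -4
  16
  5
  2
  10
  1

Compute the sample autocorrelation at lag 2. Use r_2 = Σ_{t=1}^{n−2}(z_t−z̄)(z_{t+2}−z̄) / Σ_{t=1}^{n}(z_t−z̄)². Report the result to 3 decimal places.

Mean z̄ = (2 − 4 + 16 + 5 + 2 + 10 + 1)/7 = 4.5714
Σ(z_t−z̄)(z_{t+2}−z̄) = (-29.3878) + (-3.6735) + (-29.3878) + (2.3265) + (9.1837) = -50.9388
Denominator Σ(z_t−z̄)² = 259.7143
r_2 = -50.9388 / 259.7143 = -0.196

-0.196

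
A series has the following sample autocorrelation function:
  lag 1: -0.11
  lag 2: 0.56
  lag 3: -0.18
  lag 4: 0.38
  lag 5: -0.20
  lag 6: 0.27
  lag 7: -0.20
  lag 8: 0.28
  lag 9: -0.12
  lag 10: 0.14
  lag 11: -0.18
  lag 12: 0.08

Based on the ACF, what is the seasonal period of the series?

2

The largest autocorrelation is r_2 = 0.56, with weaker echoes at lags 4 (0.38), 6 (0.27) and 8 (0.28); the remaining lags stay at or below 0.14.
The dominant spike at lag 2 indicates a seasonal period of 2.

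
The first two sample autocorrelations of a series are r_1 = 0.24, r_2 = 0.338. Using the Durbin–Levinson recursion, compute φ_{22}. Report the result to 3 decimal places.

φ_{22} = (r_2 − r_1²) / (1 − r_1²)
r_1² = (0.24)² = 0.0576
Numerator = 0.338 − 0.0576 = 0.2804; denominator = 1 − 0.0576 = 0.9424
φ_{22} = 0.2804 / 0.9424 = 0.298

0.298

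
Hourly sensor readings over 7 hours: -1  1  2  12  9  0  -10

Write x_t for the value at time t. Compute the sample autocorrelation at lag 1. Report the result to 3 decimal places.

0.277

Mean x̄ = (-1 + 1 + 2 + 12 + 9 + 0 − 10)/7 = 1.8571
Deviations from mean: -2.8571, -0.8571, 0.1429, 10.1429, 7.1429, -1.8571, -11.8571
Numerator Σ_{t=1}^{6}(x_t−x̄)(x_{t+1}−x̄) = 84.9796
Denominator Σ(x_t−x̄)² = 306.8571
r_1 = 84.9796 / 306.8571 = 0.277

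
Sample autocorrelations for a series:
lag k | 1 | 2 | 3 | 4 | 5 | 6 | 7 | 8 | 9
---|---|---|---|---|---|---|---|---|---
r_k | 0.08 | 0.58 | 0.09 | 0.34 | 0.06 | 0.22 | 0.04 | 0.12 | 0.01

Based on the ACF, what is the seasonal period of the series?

2

The largest autocorrelation is r_2 = 0.58, with weaker echoes at lags 4 (0.34) and 6 (0.22); the remaining lags stay at or below 0.12.
The dominant spike at lag 2 indicates a seasonal period of 2.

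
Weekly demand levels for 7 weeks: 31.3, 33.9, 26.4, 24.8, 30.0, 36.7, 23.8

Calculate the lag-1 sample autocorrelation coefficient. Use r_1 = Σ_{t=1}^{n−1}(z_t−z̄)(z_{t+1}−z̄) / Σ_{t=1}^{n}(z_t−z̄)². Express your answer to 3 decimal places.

Mean z̄ = (31.3 + 33.9 + 26.4 + 24.8 + 30.0 + 36.7 + 23.8)/7 = 29.5571
Numerator Σ_{t=1}^{6}(z_t−z̄)(z_{t+1}−z̄) = -31.1890
Denominator Σ(z_t−z̄)² = 138.8571
r_1 = -31.1890 / 138.8571 = -0.225

-0.225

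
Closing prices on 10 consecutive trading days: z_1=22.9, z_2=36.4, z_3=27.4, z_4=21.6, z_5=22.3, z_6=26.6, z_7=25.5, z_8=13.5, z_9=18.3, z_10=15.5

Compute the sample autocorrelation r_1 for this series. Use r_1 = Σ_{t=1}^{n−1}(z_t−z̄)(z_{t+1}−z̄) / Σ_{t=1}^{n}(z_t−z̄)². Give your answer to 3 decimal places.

Mean z̄ = (22.9 + 36.4 + 27.4 + 21.6 + 22.3 + 26.6 + 25.5 + 13.5 + 18.3 + 15.5)/10 = 23.0000
Numerator Σ_{t=1}^{9}(z_t−z̄)(z_{t+1}−z̄) = 115.0700
Denominator Σ(z_t−z̄)² = 389.1800
r_1 = 115.0700 / 389.1800 = 0.296

0.296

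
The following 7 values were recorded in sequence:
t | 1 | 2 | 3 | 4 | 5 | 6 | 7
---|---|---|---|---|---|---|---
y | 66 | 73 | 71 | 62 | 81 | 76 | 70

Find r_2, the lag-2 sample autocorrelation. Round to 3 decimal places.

-0.312

Mean ȳ = (66 + 73 + 71 + 62 + 81 + 76 + 70)/7 = 71.2857
Deviations from mean: -5.2857, 1.7143, -0.2857, -9.2857, 9.7143, 4.7143, -1.2857
Numerator Σ_{t=1}^{5}(y_t−ȳ)(y_{t+2}−ȳ) = -73.4490
Denominator Σ(y_t−ȳ)² = 235.4286
r_2 = -73.4490 / 235.4286 = -0.312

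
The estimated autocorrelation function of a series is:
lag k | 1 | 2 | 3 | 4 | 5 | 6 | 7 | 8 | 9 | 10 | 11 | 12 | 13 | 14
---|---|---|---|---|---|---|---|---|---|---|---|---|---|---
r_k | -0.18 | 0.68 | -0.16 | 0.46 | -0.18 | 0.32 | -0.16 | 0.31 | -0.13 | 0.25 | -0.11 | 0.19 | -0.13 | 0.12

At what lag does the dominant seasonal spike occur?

2

The largest autocorrelation is r_2 = 0.68, with weaker echoes at lags 4 (0.46), 6 (0.32), 8 (0.31), 10 (0.25) and 12 (0.19); the remaining lags stay at or below 0.12.
The dominant spike at lag 2 indicates a seasonal period of 2.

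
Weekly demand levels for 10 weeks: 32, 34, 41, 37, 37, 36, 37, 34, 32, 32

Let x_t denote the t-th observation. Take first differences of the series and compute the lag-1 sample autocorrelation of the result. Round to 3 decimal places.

-0.143

First differences Δx: 2, 7, -4, 0, -1, 1, -3, -2, 0
Mean of differences = 0.0000
Numerator Σ(Δx_t−Δx̄)(Δx_{t+1}−Δx̄) = -12.0000
Denominator Σ(Δx_t−Δx̄)² = 84.0000
r_1(Δx) = -12.0000 / 84.0000 = -0.143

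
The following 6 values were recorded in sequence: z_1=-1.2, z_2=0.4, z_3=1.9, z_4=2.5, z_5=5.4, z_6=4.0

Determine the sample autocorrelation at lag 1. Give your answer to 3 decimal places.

Mean z̄ = (-1.2 + 0.4 + 1.9 + 2.5 + 5.4 + 4.0)/6 = 2.1667
Σ(z_t−z̄)(z_{t+1}−z̄) = (5.9478) + (0.4711) + (-0.0889) + (1.0778) + (5.9278) = 13.3356
Denominator Σ(z_t−z̄)² = 28.4533
r_1 = 13.3356 / 28.4533 = 0.469

0.469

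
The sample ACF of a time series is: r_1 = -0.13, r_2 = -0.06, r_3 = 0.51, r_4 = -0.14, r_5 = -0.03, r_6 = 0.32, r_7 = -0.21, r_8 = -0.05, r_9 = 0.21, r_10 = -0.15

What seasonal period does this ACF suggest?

The largest autocorrelation is r_3 = 0.51, with weaker echoes at lags 6 (0.32) and 9 (0.21); the remaining lags stay at or below -0.03.
The dominant spike at lag 3 indicates a seasonal period of 3.

3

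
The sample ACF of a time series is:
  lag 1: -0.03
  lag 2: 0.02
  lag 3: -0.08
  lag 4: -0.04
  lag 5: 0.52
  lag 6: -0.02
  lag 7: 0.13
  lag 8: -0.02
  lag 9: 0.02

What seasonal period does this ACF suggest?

The largest autocorrelation is r_5 = 0.52; the remaining lags stay at or below 0.13.
The dominant spike at lag 5 indicates a seasonal period of 5.

5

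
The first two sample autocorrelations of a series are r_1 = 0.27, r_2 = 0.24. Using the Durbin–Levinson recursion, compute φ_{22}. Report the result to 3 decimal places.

0.180

φ_{22} = (r_2 − r_1²) / (1 − r_1²)
r_1² = (0.27)² = 0.0729
Numerator = 0.24 − 0.0729 = 0.1671; denominator = 1 − 0.0729 = 0.9271
φ_{22} = 0.1671 / 0.9271 = 0.180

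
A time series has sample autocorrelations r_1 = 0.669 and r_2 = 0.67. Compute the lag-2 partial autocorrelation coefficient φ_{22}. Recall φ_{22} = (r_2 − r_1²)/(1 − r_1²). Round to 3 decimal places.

0.403

φ_{22} = (r_2 − r_1²) / (1 − r_1²)
r_1² = (0.669)² = 0.447561
Numerator = 0.67 − 0.4476 = 0.2224; denominator = 1 − 0.4476 = 0.5524
φ_{22} = 0.2224 / 0.5524 = 0.403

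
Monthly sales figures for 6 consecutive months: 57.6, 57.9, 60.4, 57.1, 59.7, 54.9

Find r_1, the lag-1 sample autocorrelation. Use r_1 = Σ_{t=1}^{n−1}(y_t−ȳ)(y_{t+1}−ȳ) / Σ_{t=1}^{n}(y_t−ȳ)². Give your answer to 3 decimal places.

Mean ȳ = (57.6 + 57.9 + 60.4 + 57.1 + 59.7 + 54.9)/6 = 57.9333
Numerator Σ_{t=1}^{5}(y_t−ȳ)(y_{t+1}−ȳ) = -8.9578
Denominator Σ(y_t−ȳ)² = 19.2133
r_1 = -8.9578 / 19.2133 = -0.466

-0.466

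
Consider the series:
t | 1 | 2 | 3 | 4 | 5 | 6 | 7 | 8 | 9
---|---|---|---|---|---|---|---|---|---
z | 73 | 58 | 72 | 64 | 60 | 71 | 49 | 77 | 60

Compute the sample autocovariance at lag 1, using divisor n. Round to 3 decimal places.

-53.940

Mean z̄ = (73 + 58 + 72 + 64 + 60 + 71 + 49 + 77 + 60)/9 = 64.8889
Σ_{t=1}^{8}(z_t−z̄)(z_{t+1}−z̄) = -485.4568
γ_1 = -485.4568 / 9 = -53.940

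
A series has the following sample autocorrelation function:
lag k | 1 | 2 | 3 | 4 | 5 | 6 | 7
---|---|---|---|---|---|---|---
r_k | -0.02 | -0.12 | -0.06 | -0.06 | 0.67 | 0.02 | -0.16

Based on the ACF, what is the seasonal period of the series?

The largest autocorrelation is r_5 = 0.67; the remaining lags stay at or below 0.02.
The dominant spike at lag 5 indicates a seasonal period of 5.

5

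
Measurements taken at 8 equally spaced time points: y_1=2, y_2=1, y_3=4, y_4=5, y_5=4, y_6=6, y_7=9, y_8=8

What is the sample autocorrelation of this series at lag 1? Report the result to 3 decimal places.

Mean ȳ = (2 + 1 + 4 + 5 + 4 + 6 + 9 + 8)/8 = 4.8750
Numerator Σ_{t=1}^{7}(y_t−ȳ)(y_{t+1}−ȳ) = 30.8594
Denominator Σ(y_t−ȳ)² = 52.8750
r_1 = 30.8594 / 52.8750 = 0.584

0.584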